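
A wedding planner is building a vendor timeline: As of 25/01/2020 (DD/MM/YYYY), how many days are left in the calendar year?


Start: January 25, 2020
End: December 31, 2020
Days left in January: 6
February: 29
March: 31
April: 30
May: 31
... plus remaining months
Sum of remaining months: 335
Total: 6 + 335 = 341

341


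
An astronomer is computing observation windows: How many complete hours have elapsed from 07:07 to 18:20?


Start: 07:07
End: 18:20
Hour difference: 18 - 7 = 11 hours
Minute difference: 20 - 7 = 13 minutes
Total minutes: 673
Complete hours: 673 / 60 = 11 (remainder 13)

11


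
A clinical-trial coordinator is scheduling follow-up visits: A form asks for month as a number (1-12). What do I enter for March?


Calendar month order:
2. February
3. March <--
4. April
March is month number 3

3


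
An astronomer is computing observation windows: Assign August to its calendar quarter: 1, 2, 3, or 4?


Month: August (month 8)
Q1: January-March (months 1-3)
Q2: April-June (months 4-6)
Q3: July-September (months 7-9)
Q4: October-December (months 10-12)
Month 8 falls in Q3

3


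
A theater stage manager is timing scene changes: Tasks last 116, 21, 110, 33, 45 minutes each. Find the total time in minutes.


Durations: 116, 21, 110, 33, 45
Running sum: 116
+ 21 = 137
+ 110 = 247
+ 33 = 280
+ 45 = 325
Total duration: 325 minutes
That is 5 hours and 25 minutes

325


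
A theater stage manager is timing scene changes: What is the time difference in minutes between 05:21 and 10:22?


Start time: 05:21 = 321 minutes from midnight
End time: 10:22 = 622 minutes from midnight
Difference: 622 - 321 = 301 minutes
That is 5 hours and 1 minutes

301


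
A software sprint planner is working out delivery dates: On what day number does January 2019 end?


Month: January
Year: 2019
January is a 31-day month
Total: 31 days

31


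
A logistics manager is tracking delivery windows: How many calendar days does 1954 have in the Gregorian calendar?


Year: 1954
Check leap year rules:
Divisible by 4? No
1954 is not a leap year
Days: 365

365


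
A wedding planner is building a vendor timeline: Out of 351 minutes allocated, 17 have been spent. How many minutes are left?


Total budget: 351 minutes
Time used: 17 minutes
Remaining: 351 - 17 = 334 minutes
Percent used: 4.8%
Percent remaining: 95.2%

334


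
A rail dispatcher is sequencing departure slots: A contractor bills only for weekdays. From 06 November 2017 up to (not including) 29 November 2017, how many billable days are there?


Start: 2017-11-06 (Monday)
End (exclusive): 2017-11-29 (Wednesday)
Total calendar days: 23
Full weeks: 23 // 7 = 3 -> 15 weekdays
Remaining 2 days starting on Monday:
  Mon(w), Tue(w) -> 2 weekdays
Total business days: 15 + 2 = 17

17


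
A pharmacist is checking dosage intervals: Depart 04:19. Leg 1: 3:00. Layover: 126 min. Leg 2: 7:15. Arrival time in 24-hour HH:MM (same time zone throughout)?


Depart: 04:19
Leg 1: +180 min -> 07:19
Layover: +126 min -> 09:25
Leg 2: +435 min -> 16:40
Total travel: 741 minutes = 12h 21m
Arrival: 16:40

16:40


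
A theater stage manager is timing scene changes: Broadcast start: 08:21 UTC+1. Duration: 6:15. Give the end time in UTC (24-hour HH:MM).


Start: 08:21 in UTC+1
Step 1 - add duration:
  minutes: 21 + 15 = 36
  hours: 8 + 6 + 0 = 14
  end in UTC+1: 14:36
Step 2 - convert UTC+1 -> UTC:
  offset difference: 0 - (1) = -1 hours
  14 + (-1) = 13 -> mod 24 = 13
Result: 13:36 in UTC

13:36


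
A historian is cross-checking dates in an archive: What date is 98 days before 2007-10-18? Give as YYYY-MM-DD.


Start: 2007-10-18
Subtracting 98 days
Days already passed in October: 18
After going back through October: 80 more days to subtract
September 2007: 30 days, 50 remaining
August 2007: 31 days, 19 remaining
July 2007 has 31 days, need 19
Result: 2007-07-12

2007-07-12


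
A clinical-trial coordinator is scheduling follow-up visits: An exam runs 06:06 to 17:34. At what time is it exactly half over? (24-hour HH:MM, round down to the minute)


Start time: 06:06 = 366 minutes from midnight
End time: 17:34 = 1054 minutes from midnight
Sum: 366 + 1054 = 1420
Midpoint: 1420 / 2 = 710 minutes
Convert: 710 / 60 = 11 hours, 50 minutes
Result: 11:50

11:50


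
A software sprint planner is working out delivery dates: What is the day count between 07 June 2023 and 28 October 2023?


Start date: 2023-06-07
End date: 2023-10-28
Jun 2023: +24 days
Jul 2023: +31 days
Aug 2023: +31 days
Sep 2023: +30 days
Oct 2023: +27 days
Total: 143 days

143


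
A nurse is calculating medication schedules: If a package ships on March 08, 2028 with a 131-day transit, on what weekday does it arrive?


Start: 2028-03-08 (Wednesday)
Step 1 - find target date: add 131 days
  2028-03-08 + 131 days = 2028-07-17
Step 2 - day of week:
  131 mod 7 = 5
  Wednesday + 5 days -> Monday
Result: Monday (2028-07-17)

Monday


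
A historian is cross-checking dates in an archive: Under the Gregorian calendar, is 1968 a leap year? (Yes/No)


Year: 1968
Divisible by 4? 1968 / 4 = 492.0 -> Yes
Divisible by 100? 1968 / 100 = 19.68 -> No
Divisible by 4 but not 100, so it IS a leap year

Yes


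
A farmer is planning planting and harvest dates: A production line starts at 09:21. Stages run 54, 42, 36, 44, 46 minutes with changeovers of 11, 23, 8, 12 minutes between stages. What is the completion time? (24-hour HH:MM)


Start: 09:21 = 561 min from midnight
  after task 1 (54 min): 10:15
  after break (11 min): 10:26
  after task 2 (42 min): 11:08
  after break (23 min): 11:31
  after task 3 (36 min): 12:07
  after break (8 min): 12:15
  after task 4 (44 min): 12:59
  after break (12 min): 13:11
  after task 5 (46 min): 13:57
Total elapsed: 276 minutes
End time: 13:57

13:57


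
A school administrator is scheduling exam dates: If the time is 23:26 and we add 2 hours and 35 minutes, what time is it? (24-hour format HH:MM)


Start time: 23:26
Adding: 2 hours 35 minutes
Minutes: 26 + 35 = 61
Minute overflow: 61 >= 60, so carry 1 hour, minutes = 1
Hours: 23 + 2 + 1 = 26
Hour wraparound: 26 mod 24 = 2
Result: 02:01

02:01


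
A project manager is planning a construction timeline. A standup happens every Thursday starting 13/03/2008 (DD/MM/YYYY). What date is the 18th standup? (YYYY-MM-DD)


First occurrence: 2008-03-13 (occurrence 1)
Each occurrence is 7 days after the previous.
Occurrence 18 is 17 weeks after the first.
17 weeks = 119 days
2008-03-13 + 119 days = 2008-07-10

2008-07-10


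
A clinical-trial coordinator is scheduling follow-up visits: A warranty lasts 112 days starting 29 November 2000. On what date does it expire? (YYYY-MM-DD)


Start: 2000-11-29
Adding 112 days
Days remaining in November: 1
After November: 111 days still to add
December 2000: 31 days, 80 remaining
January 2001: 31 days, 49 remaining
February 2001: 28 days, 21 remaining
March 2001 has 31 days, need 21
Result: 2001-03-21

2001-03-21


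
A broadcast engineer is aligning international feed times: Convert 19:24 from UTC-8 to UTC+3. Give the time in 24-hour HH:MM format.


Local time: 19:24 at UTC-8 (offset -8h)
Target zone: UTC+3 (offset 3h)
Difference: 3 - (-8) = 11 hours
Calculation: 19 + (11) = 30
Wraparound: (30) mod 24 = 6
Result: 06:24

06:24


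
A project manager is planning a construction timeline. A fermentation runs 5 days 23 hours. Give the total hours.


Days: 5
Extra hours: 23
Hours per day: 24
Days to hours: 5 x 24 = 120
Total: 120 + 23 = 143

143


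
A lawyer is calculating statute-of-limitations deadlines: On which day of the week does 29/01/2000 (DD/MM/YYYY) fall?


Date: 2000-01-29
January 1, 2000 is a Saturday
Day of year: 29
Offset from Jan 1: 28 days
28 mod 7 = 0
Result: Saturday

Saturday


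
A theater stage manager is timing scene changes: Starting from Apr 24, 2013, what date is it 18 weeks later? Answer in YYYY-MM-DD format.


Start: 2013-04-24
Weeks to add: 18
Convert to days: 18 x 7 = 126 days
Add 126 days to 2013-04-24
Result: 2013-08-28

2013-08-28


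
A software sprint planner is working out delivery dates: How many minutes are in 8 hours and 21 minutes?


Hours: 8
Extra minutes: 21
Minutes per hour: 60
Hours to minutes: 8 x 60 = 480
Total: 480 + 21 = 501

501


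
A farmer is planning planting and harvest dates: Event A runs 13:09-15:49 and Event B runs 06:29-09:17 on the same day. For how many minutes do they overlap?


Interval A: [789, 949] minutes from midnight
Interval B: [389, 557] minutes from midnight
Overlap start = max(789, 389) = 789
Overlap end = min(949, 557) = 557
End <= start, so the intervals do not overlap: 0 minutes

0


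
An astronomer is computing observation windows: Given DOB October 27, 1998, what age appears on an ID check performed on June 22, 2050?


Birth: 1998-10-27
Reference: 2050-06-22
Year difference: 2050 - 1998 = 52
Has birthday (10-27) occurred by 06-22? No
Birthday not yet reached this year -> subtract 1
Age in full years: 51

51


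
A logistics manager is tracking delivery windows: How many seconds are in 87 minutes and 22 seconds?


Minutes: 87
Extra seconds: 22
Seconds per minute: 60
Minutes to seconds: 87 x 60 = 5220
Total: 5220 + 22 = 5242

5242


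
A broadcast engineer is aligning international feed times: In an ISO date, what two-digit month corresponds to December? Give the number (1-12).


Calendar month order:
11. November
12. December <--
December is month number 12

12


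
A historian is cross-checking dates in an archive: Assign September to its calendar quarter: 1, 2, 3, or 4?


Month: September (month 9)
Q1: January-March (months 1-3)
Q2: April-June (months 4-6)
Q3: July-September (months 7-9)
Q4: October-December (months 10-12)
Month 9 falls in Q3

3


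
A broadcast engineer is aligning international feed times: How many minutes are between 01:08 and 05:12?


Start time: 01:08 = 68 minutes from midnight
End time: 05:12 = 312 minutes from midnight
Difference: 312 - 68 = 244 minutes
That is 4 hours and 4 minutes

244


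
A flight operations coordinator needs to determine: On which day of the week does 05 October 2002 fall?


Date: 2002-10-05
January 1, 2002 is a Tuesday
Day of year: 278
Offset from Jan 1: 277 days
277 mod 7 = 4
Result: Saturday

Saturday


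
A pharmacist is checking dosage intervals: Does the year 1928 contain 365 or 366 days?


Year: 1928
Check leap year rules:
Divisible by 4? Yes
Divisible by 100? No
1928 is a leap year
Days: 366

366


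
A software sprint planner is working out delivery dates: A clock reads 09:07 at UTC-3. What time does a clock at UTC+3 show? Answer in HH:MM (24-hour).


Local time: 09:07 at UTC-3 (offset -3h)
Target zone: UTC+3 (offset 3h)
Difference: 3 - (-3) = 6 hours
Calculation: 9 + (6) = 15
Result: 15:07

15:07


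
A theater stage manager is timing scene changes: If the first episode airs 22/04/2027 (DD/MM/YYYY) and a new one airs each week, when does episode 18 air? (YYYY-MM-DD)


First occurrence: 2027-04-22 (occurrence 1)
Each occurrence is 7 days after the previous.
Occurrence 18 is 17 weeks after the first.
17 weeks = 119 days
2027-04-22 + 119 days = 2027-08-19

2027-08-19


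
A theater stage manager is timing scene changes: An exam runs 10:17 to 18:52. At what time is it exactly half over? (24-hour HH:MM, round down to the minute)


Start time: 10:17 = 617 minutes from midnight
End time: 18:52 = 1132 minutes from midnight
Sum: 617 + 1132 = 1749
Midpoint: 1749 / 2 = 874 minutes
Convert: 874 / 60 = 14 hours, 34 minutes
Result: 14:34

14:34


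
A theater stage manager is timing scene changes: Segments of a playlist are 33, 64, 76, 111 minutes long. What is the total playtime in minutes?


Durations: 33, 64, 76, 111
Running sum: 33
+ 64 = 97
+ 76 = 173
+ 111 = 284
Total duration: 284 minutes
That is 4 hours and 44 minutes

284


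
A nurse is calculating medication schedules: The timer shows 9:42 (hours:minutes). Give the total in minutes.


Hours: 9
Minutes: 42
Convert hours to minutes: 9 x 60 = 540
Add remaining minutes: 540 + 42 = 582

582


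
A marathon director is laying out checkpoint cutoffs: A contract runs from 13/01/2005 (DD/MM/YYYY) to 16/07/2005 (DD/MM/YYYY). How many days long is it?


Start date: 2005-01-13
End date: 2005-07-16
Jan 2005: +19 days
Feb 2005: +28 days
Mar 2005: +31 days
... (4 more months)
Total: 184 days

184


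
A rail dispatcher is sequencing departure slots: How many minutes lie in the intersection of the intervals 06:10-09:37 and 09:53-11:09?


Interval A: [370, 577] minutes from midnight
Interval B: [593, 669] minutes from midnight
Overlap start = max(370, 593) = 593
Overlap end = min(577, 669) = 577
End <= start, so the intervals do not overlap: 0 minutes

0


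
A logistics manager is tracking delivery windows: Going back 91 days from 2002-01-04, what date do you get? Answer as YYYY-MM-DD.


Start: 2002-01-04
Subtracting 91 days
Days already passed in January: 4
After going back through January: 87 more days to subtract
December 2001: 31 days, 56 remaining
November 2001: 30 days, 26 remaining
October 2001 has 31 days, need 26
Result: 2001-10-05

2001-10-05


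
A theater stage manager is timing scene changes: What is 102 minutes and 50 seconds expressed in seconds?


Minutes: 102
Extra seconds: 50
Seconds per minute: 60
Minutes to seconds: 102 x 60 = 6120
Total: 6120 + 50 = 6170

6170


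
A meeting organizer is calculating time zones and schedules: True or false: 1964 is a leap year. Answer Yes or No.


Year: 1964
Divisible by 4? 1964 / 4 = 491.0 -> Yes
Divisible by 100? 1964 / 100 = 19.64 -> No
Divisible by 4 but not 100, so it IS a leap year

Yes


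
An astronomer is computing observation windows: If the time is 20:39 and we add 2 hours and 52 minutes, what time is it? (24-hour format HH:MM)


Start time: 20:39
Adding: 2 hours 52 minutes
Minutes: 39 + 52 = 91
Minute overflow: 91 >= 60, so carry 1 hour, minutes = 31
Hours: 20 + 2 + 1 = 23
Result: 23:31

23:31


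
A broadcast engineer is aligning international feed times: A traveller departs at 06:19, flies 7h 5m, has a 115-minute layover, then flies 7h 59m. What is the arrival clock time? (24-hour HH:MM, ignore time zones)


Depart: 06:19
Leg 1: +425 min -> 13:24
Layover: +115 min -> 15:19
Leg 2: +479 min -> 23:18
Total travel: 1019 minutes = 16h 59m
Arrival: 23:18

23:18


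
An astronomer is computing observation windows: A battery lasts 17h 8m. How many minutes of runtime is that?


Hours: 17
Extra minutes: 8
Minutes per hour: 60
Hours to minutes: 17 x 60 = 1020
Total: 1020 + 8 = 1028

1028


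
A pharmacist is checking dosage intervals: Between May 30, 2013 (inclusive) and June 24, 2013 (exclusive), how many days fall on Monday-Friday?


Start: 2013-05-30 (Thursday)
End (exclusive): 2013-06-24 (Monday)
Total calendar days: 25
Full weeks: 25 // 7 = 3 -> 15 weekdays
Remaining 4 days starting on Thursday:
  Thu(w), Fri(w), Sat(-), Sun(-) -> 2 weekdays
Total business days: 15 + 2 = 17

17


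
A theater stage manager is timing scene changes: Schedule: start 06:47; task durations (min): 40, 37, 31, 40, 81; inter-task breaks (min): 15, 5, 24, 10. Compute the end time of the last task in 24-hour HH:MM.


Start: 06:47 = 407 min from midnight
  after task 1 (40 min): 07:27
  after break (15 min): 07:42
  after task 2 (37 min): 08:19
  after break (5 min): 08:24
  after task 3 (31 min): 08:55
  after break (24 min): 09:19
  after task 4 (40 min): 09:59
  after break (10 min): 10:09
  after task 5 (81 min): 11:30
Total elapsed: 283 minutes
End time: 11:30

11:30


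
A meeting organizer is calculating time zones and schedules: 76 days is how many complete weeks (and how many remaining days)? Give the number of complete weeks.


Total days: 76
Days per week: 7
Division: 76 / 7 = 10 remainder 6
Complete weeks: 10
Remaining days: 6

10


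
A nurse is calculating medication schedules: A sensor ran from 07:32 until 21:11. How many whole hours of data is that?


Start: 07:32
End: 21:11
Hour difference: 21 - 7 = 14 hours
Minute difference: 11 - 32 = -21 minutes
Total minutes: 819
Complete hours: 819 / 60 = 13 (remainder 39)

13


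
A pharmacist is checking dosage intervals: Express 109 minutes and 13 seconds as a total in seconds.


Minutes: 109
Seconds: 13
Convert minutes to seconds: 109 x 60 = 6540
Add remaining seconds: 6540 + 13 = 6553

6553


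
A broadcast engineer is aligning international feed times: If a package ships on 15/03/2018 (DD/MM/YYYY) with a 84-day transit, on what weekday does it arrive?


Start: 2018-03-15 (Thursday)
Step 1 - find target date: add 84 days
  2018-03-15 + 84 days = 2018-06-07
Step 2 - day of week:
  84 mod 7 = 0
  Thursday + 0 days -> Thursday
Result: Thursday (2018-06-07)

Thursday


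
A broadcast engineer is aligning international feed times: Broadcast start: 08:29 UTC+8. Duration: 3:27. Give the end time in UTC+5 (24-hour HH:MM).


Start: 08:29 in UTC+8
Step 1 - add duration:
  minutes: 29 + 27 = 56
  hours: 8 + 3 + 0 = 11
  end in UTC+8: 11:56
Step 2 - convert UTC+8 -> UTC+5:
  offset difference: 5 - (8) = -3 hours
  11 + (-3) = 8 -> mod 24 = 8
Result: 08:56 in UTC+5

08:56


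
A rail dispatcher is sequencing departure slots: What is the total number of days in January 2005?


Month: January
Year: 2005
January is a 31-day month
Total: 31 days

31


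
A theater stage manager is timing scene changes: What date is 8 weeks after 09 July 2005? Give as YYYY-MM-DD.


Start: 2005-07-09
Weeks to add: 8
Convert to days: 8 x 7 = 56 days
Add 56 days to 2005-07-09
Result: 2005-09-03

2005-09-03


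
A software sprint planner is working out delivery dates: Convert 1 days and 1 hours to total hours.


Days: 1
Extra hours: 1
Hours per day: 24
Days to hours: 1 x 24 = 24
Total: 24 + 1 = 25

25


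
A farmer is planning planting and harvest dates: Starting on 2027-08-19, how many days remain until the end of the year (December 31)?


Start: August 19, 2027
End: December 31, 2027
Days left in August: 12
September: 30
October: 31
November: 30
December: 31
Sum of remaining months: 122
Total: 12 + 122 = 134

134


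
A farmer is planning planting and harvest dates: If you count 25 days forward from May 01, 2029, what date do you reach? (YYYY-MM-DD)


Start: 2029-05-01
Adding 25 days
Days remaining in May: 30
Result: 2029-05-26

2029-05-26


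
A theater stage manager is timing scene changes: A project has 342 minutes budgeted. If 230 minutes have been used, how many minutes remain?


Total budget: 342 minutes
Time used: 230 minutes
Remaining: 342 - 230 = 112 minutes
Percent used: 67.3%
Percent remaining: 32.7%

112


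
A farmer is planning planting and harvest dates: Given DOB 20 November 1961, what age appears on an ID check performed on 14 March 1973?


Birth: 1961-11-20
Reference: 1973-03-14
Year difference: 1973 - 1961 = 12
Has birthday (11-20) occurred by 03-14? No
Birthday not yet reached this year -> subtract 1
Age in full years: 11

11


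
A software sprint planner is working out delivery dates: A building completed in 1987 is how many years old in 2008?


Birth year: 1987
Current year: 2008
Age = current year - birth year
Age = 2008 - 1987 = 21

21


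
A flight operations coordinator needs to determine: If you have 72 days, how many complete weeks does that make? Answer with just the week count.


Total days: 72
Days per week: 7
Division: 72 / 7 = 10 remainder 2
Complete weeks: 10
Remaining days: 2

10


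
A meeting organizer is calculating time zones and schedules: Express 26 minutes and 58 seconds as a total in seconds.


Minutes: 26
Seconds: 58
Convert minutes to seconds: 26 x 60 = 1560
Add remaining seconds: 1560 + 58 = 1618

1618


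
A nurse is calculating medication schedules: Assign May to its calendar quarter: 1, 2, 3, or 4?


Month: May (month 5)
Q1: January-March (months 1-3)
Q2: April-June (months 4-6)
Q3: July-September (months 7-9)
Q4: October-December (months 10-12)
Month 5 falls in Q2

2


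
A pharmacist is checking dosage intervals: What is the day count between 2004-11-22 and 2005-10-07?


Start date: 2004-11-22
End date: 2005-10-07
Nov 2004: +9 days
Dec 2004: +31 days
Jan 2005: +31 days
... (9 more months)
Total: 319 days

319


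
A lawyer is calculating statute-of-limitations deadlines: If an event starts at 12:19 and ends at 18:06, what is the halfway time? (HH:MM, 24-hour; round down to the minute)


Start time: 12:19 = 739 minutes from midnight
End time: 18:06 = 1086 minutes from midnight
Sum: 739 + 1086 = 1825
Midpoint: 1825 / 2 = 912 minutes
Convert: 912 / 60 = 15 hours, 12 minutes
Result: 15:12

15:12


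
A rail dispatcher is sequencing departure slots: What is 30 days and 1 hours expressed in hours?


Days: 30
Extra hours: 1
Hours per day: 24
Days to hours: 30 x 24 = 720
Total: 720 + 1 = 721

721


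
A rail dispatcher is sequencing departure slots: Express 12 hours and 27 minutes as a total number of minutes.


Hours: 12
Extra minutes: 27
Minutes per hour: 60
Hours to minutes: 12 x 60 = 720
Total: 720 + 27 = 747

747


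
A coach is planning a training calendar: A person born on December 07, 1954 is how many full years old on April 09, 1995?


Birth: 1954-12-07
Reference: 1995-04-09
Year difference: 1995 - 1954 = 41
Has birthday (12-07) occurred by 04-09? No
Birthday not yet reached this year -> subtract 1
Age in full years: 40

40


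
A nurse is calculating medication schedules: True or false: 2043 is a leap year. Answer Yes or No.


Year: 2043
Divisible by 4? 2043 / 4 = 510.75 -> No
Not divisible by 4, so NOT a leap year

No


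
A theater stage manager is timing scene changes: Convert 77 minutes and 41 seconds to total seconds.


Minutes: 77
Extra seconds: 41
Seconds per minute: 60
Minutes to seconds: 77 x 60 = 4620
Total: 4620 + 41 = 4661

4661


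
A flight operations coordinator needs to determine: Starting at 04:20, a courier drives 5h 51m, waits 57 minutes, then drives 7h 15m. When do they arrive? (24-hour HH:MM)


Depart: 04:20
Leg 1: +351 min -> 10:11
Layover: +57 min -> 11:08
Leg 2: +435 min -> 18:23
Total travel: 843 minutes = 14h 3m
Arrival: 18:23

18:23


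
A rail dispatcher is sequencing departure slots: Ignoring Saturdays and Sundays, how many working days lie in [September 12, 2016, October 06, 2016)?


Start: 2016-09-12 (Monday)
End (exclusive): 2016-10-06 (Thursday)
Total calendar days: 24
Full weeks: 24 // 7 = 3 -> 15 weekdays
Remaining 3 days starting on Monday:
  Mon(w), Tue(w), Wed(w) -> 3 weekdays
Total business days: 15 + 3 = 18

18


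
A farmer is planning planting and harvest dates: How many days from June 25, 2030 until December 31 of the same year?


Start: June 25, 2030
End: December 31, 2030
Days left in June: 5
July: 31
August: 31
September: 30
October: 31
... plus remaining months
Sum of remaining months: 184
Total: 5 + 184 = 189

189


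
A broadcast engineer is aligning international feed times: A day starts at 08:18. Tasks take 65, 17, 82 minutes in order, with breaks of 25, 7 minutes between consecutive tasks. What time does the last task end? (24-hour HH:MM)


Start: 08:18 = 498 min from midnight
  after task 1 (65 min): 09:23
  after break (25 min): 09:48
  after task 2 (17 min): 10:05
  after break (7 min): 10:12
  after task 3 (82 min): 11:34
Total elapsed: 196 minutes
End time: 11:34

11:34


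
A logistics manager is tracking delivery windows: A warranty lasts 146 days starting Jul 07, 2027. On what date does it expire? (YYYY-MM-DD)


Start: 2027-07-07
Adding 146 days
Days remaining in July: 24
After July: 122 days still to add
August 2027: 31 days, 91 remaining
September 2027: 30 days, 61 remaining
October 2027: 31 days, 30 remaining
November 2027 has 30 days, need 30
Result: 2027-11-30

2027-11-30


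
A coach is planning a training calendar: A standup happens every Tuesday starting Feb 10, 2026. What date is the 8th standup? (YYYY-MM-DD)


First occurrence: 2026-02-10 (occurrence 1)
Each occurrence is 7 days after the previous.
Occurrence 8 is 7 weeks after the first.
7 weeks = 49 days
2026-02-10 + 49 days = 2026-03-31

2026-03-31


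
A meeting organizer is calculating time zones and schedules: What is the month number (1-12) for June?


Calendar month order:
5. May
6. June <--
7. July
June is month number 6

6


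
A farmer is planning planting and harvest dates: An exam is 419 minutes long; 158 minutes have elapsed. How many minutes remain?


Total budget: 419 minutes
Time used: 158 minutes
Remaining: 419 - 158 = 261 minutes
Percent used: 37.7%
Percent remaining: 62.3%

261


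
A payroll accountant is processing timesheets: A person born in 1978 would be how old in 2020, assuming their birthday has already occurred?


Birth year: 1978
Current year: 2020
Age = current year - birth year
Age = 2020 - 1978 = 42

42


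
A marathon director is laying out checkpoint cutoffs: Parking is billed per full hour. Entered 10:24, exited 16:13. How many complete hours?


Start: 10:24
End: 16:13
Hour difference: 16 - 10 = 6 hours
Minute difference: 13 - 24 = -11 minutes
Total minutes: 349
Complete hours: 349 / 60 = 5 (remainder 49)

5


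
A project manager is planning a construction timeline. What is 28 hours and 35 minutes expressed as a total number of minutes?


Hours: 28
Minutes: 35
Convert hours to minutes: 28 x 60 = 1680
Add remaining minutes: 1680 + 35 = 1715

1715


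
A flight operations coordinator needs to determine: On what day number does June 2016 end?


Month: June
Year: 2016
June is a 30-day month
Total: 30 days

30


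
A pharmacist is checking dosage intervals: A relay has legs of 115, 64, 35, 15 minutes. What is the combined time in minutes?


Durations: 115, 64, 35, 15
Running sum: 115
+ 64 = 179
+ 35 = 214
+ 15 = 229
Total duration: 229 minutes
That is 3 hours and 49 minutes

229


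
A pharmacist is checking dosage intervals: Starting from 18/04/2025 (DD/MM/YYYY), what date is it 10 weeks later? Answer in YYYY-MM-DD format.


Start: 2025-04-18
Weeks to add: 10
Convert to days: 10 x 7 = 70 days
Add 70 days to 2025-04-18
Result: 2025-06-27

2025-06-27


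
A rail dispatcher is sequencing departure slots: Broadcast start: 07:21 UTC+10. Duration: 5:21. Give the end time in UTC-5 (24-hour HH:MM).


Start: 07:21 in UTC+10
Step 1 - add duration:
  minutes: 21 + 21 = 42
  hours: 7 + 5 + 0 = 12
  end in UTC+10: 12:42
Step 2 - convert UTC+10 -> UTC-5:
  offset difference: -5 - (10) = -15 hours
  12 + (-15) = -3 -> mod 24 = 21
Result: 21:42 in UTC-5

21:42


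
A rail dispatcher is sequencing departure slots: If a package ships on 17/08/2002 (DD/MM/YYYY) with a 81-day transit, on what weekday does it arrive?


Start: 2002-08-17 (Saturday)
Step 1 - find target date: add 81 days
  2002-08-17 + 81 days = 2002-11-06
Step 2 - day of week:
  81 mod 7 = 4
  Saturday + 4 days -> Wednesday
Result: Wednesday (2002-11-06)

Wednesday


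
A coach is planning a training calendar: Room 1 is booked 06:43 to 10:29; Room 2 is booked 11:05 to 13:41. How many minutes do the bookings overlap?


Interval A: [403, 629] minutes from midnight
Interval B: [665, 821] minutes from midnight
Overlap start = max(403, 665) = 665
Overlap end = min(629, 821) = 629
End <= start, so the intervals do not overlap: 0 minutes

0


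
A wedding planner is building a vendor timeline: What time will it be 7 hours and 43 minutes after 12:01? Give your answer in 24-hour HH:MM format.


Start time: 12:01
Adding: 7 hours 43 minutes
Minutes: 1 + 43 = 44
Hours: 12 + 7 + 0 = 19
Result: 19:44

19:44


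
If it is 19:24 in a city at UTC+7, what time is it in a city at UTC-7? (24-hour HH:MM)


Local time: 19:24 at UTC+7 (offset 7h)
Target zone: UTC-7 (offset -7h)
Difference: -7 - (7) = -14 hours
Calculation: 19 + (-14) = 5
Result: 05:24

05:24


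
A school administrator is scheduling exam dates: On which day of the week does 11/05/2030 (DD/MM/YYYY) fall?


Date: 2030-05-11
January 1, 2030 is a Tuesday
Day of year: 131
Offset from Jan 1: 130 days
130 mod 7 = 4
Result: Saturday

Saturday


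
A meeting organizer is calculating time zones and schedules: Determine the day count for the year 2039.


Year: 2039
Check leap year rules:
Divisible by 4? No
2039 is not a leap year
Days: 365

365


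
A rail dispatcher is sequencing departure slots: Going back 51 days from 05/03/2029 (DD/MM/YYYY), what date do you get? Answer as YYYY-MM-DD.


Start: 2029-03-05
Subtracting 51 days
Days already passed in March: 5
After going back through March: 46 more days to subtract
February 2029: 28 days, 18 remaining
January 2029 has 31 days, need 18
Result: 2029-01-13

2029-01-13


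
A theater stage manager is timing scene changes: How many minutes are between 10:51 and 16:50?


Start time: 10:51 = 651 minutes from midnight
End time: 16:50 = 1010 minutes from midnight
Difference: 1010 - 651 = 359 minutes
That is 5 hours and 59 minutes

359


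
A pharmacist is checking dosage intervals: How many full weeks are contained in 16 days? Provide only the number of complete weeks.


Total days: 16
Days per week: 7
Division: 16 / 7 = 2 remainder 2
Complete weeks: 2
Remaining days: 2

2


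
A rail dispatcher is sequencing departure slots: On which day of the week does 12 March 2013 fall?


Date: 2013-03-12
January 1, 2013 is a Tuesday
Day of year: 71
Offset from Jan 1: 70 days
70 mod 7 = 0
Result: Tuesday

Tuesday


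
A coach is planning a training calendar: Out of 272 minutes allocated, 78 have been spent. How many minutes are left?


Total budget: 272 minutes
Time used: 78 minutes
Remaining: 272 - 78 = 194 minutes
Percent used: 28.7%
Percent remaining: 71.3%

194


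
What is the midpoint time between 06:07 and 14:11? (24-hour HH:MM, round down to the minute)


Start time: 06:07 = 367 minutes from midnight
End time: 14:11 = 851 minutes from midnight
Sum: 367 + 851 = 1218
Midpoint: 1218 / 2 = 609 minutes
Convert: 609 / 60 = 10 hours, 9 minutes
Result: 10:09

10:09


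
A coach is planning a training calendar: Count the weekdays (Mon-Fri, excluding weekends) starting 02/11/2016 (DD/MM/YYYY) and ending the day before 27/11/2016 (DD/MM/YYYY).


Start: 2016-11-02 (Wednesday)
End (exclusive): 2016-11-27 (Sunday)
Total calendar days: 25
Full weeks: 25 // 7 = 3 -> 15 weekdays
Remaining 4 days starting on Wednesday:
  Wed(w), Thu(w), Fri(w), Sat(-) -> 3 weekdays
Total business days: 15 + 3 = 18

18


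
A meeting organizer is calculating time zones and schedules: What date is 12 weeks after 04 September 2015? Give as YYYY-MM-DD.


Start: 2015-09-04
Weeks to add: 12
Convert to days: 12 x 7 = 84 days
Add 84 days to 2015-09-04
Result: 2015-11-27

2015-11-27


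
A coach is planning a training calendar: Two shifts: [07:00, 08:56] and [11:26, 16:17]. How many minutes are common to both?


Interval A: [420, 536] minutes from midnight
Interval B: [686, 977] minutes from midnight
Overlap start = max(420, 686) = 686
Overlap end = min(536, 977) = 536
End <= start, so the intervals do not overlap: 0 minutes

0


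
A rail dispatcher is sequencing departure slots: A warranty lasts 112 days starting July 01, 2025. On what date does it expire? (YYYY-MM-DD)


Start: 2025-07-01
Adding 112 days
Days remaining in July: 30
After July: 82 days still to add
August 2025: 31 days, 51 remaining
September 2025: 30 days, 21 remaining
October 2025 has 31 days, need 21
Result: 2025-10-21

2025-10-21


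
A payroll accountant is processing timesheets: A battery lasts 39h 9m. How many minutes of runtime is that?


Hours: 39
Extra minutes: 9
Minutes per hour: 60
Hours to minutes: 39 x 60 = 2340
Total: 2340 + 9 = 2349

2349


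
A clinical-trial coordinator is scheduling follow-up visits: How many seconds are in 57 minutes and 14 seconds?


Minutes: 57
Extra seconds: 14
Seconds per minute: 60
Minutes to seconds: 57 x 60 = 3420
Total: 3420 + 14 = 3434

3434


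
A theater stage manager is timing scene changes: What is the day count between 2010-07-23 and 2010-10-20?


Start date: 2010-07-23
End date: 2010-10-20
Jul 2010: +9 days
Aug 2010: +31 days
Sep 2010: +30 days
Oct 2010: +19 days
Total: 89 days

89


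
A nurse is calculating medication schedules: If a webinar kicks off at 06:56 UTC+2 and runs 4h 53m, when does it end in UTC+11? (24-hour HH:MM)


Start: 06:56 in UTC+2
Step 1 - add duration:
  minutes: 56 + 53 = 109 (carry 1h)
  hours: 6 + 4 + 1 = 11
  end in UTC+2: 11:49
Step 2 - convert UTC+2 -> UTC+11:
  offset difference: 11 - (2) = 9 hours
  11 + (9) = 20 -> mod 24 = 20
Result: 20:49 in UTC+11

20:49


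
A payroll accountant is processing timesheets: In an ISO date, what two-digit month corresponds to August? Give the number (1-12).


Calendar month order:
7. July
8. August <--
9. September
August is month number 8

8


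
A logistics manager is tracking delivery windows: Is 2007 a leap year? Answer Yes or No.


Year: 2007
Divisible by 4? 2007 / 4 = 501.75 -> No
Not divisible by 4, so NOT a leap year

No


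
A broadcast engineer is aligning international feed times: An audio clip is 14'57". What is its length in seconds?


Minutes: 14
Seconds: 57
Convert minutes to seconds: 14 x 60 = 840
Add remaining seconds: 840 + 57 = 897

897


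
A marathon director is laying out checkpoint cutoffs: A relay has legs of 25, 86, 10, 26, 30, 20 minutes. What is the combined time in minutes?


Durations: 25, 86, 10, 26, 30, 20
Running sum: 25
+ 86 = 111
+ 10 = 121
+ 26 = 147
+ 30 = 177
+ 20 = 197
Total duration: 197 minutes
That is 3 hours and 17 minutes

197


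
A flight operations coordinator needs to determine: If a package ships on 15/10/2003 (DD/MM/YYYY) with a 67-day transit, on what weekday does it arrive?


Start: 2003-10-15 (Wednesday)
Step 1 - find target date: add 67 days
  2003-10-15 + 67 days = 2003-12-21
Step 2 - day of week:
  67 mod 7 = 4
  Wednesday + 4 days -> Sunday
Result: Sunday (2003-12-21)

Sunday


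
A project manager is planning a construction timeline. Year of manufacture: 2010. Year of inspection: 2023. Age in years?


Birth year: 2010
Current year: 2023
Age = current year - birth year
Age = 2023 - 2010 = 13

13


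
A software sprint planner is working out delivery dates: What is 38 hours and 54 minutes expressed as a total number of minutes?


Hours: 38
Minutes: 54
Convert hours to minutes: 38 x 60 = 2280
Add remaining minutes: 2280 + 54 = 2334

2334


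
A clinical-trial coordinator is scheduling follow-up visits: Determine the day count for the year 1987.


Year: 1987
Check leap year rules:
Divisible by 4? No
1987 is not a leap year
Days: 365

365


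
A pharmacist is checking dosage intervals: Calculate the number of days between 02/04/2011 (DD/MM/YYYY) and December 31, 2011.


Start: April 02, 2011
End: December 31, 2011
Days left in April: 28
May: 31
June: 30
July: 31
August: 31
... plus remaining months
Sum of remaining months: 245
Total: 28 + 245 = 273

273


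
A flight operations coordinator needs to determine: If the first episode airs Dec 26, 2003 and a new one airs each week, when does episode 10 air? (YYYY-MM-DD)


First occurrence: 2003-12-26 (occurrence 1)
Each occurrence is 7 days after the previous.
Occurrence 10 is 9 weeks after the first.
9 weeks = 63 days
2003-12-26 + 63 days = 2004-02-27

2004-02-27


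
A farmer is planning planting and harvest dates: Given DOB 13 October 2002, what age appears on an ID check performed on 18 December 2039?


Birth: 2002-10-13
Reference: 2039-12-18
Year difference: 2039 - 2002 = 37
Has birthday (10-13) occurred by 12-18? Yes
Age in full years: 37

37


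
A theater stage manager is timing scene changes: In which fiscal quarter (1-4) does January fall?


Month: January (month 1)
Q1: January-March (months 1-3)
Q2: April-June (months 4-6)
Q3: July-September (months 7-9)
Q4: October-December (months 10-12)
Month 1 falls in Q1

1


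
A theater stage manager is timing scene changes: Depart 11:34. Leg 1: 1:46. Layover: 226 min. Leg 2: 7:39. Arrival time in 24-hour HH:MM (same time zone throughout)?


Depart: 11:34
Leg 1: +106 min -> 13:20
Layover: +226 min -> 17:06
Leg 2: +459 min -> 00:45
Total travel: 791 minutes = 13h 11m
Arrival: 00:45

00:45


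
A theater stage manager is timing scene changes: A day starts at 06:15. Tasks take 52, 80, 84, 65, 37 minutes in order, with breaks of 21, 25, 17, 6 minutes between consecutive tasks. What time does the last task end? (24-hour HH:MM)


Start: 06:15 = 375 min from midnight
  after task 1 (52 min): 07:07
  after break (21 min): 07:28
  after task 2 (80 min): 08:48
  after break (25 min): 09:13
  after task 3 (84 min): 10:37
  after break (17 min): 10:54
  after task 4 (65 min): 11:59
  after break (6 min): 12:05
  after task 5 (37 min): 12:42
Total elapsed: 387 minutes
End time: 12:42

12:42


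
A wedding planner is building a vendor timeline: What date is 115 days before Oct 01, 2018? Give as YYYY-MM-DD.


Start: 2018-10-01
Subtracting 115 days
Days already passed in October: 1
After going back through October: 114 more days to subtract
September 2018: 30 days, 84 remaining
August 2018: 31 days, 53 remaining
July 2018: 31 days, 22 remaining
June 2018 has 30 days, need 22
Result: 2018-06-08

2018-06-08


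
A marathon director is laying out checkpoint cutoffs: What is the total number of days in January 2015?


Month: January
Year: 2015
January is a 31-day month
Total: 31 days

31


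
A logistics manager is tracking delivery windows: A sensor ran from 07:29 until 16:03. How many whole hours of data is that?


Start: 07:29
End: 16:03
Hour difference: 16 - 7 = 9 hours
Minute difference: 3 - 29 = -26 minutes
Total minutes: 514
Complete hours: 514 / 60 = 8 (remainder 34)

8


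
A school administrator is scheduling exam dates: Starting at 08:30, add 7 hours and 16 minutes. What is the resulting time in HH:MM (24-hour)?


Start time: 08:30
Adding: 7 hours 16 minutes
Minutes: 30 + 16 = 46
Hours: 8 + 7 + 0 = 15
Result: 15:46

15:46


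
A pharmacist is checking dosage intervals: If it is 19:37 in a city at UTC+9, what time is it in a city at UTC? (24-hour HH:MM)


Local time: 19:37 at UTC+9 (offset 9h)
Target zone: UTC (offset 0h)
Difference: 0 - (9) = -9 hours
Calculation: 19 + (-9) = 10
Result: 10:37

10:37


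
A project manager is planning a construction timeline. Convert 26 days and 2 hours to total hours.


Days: 26
Extra hours: 2
Hours per day: 24
Days to hours: 26 x 24 = 624
Total: 624 + 2 = 626

626


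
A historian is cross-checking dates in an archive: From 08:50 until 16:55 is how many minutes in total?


Start time: 08:50 = 530 minutes from midnight
End time: 16:55 = 1015 minutes from midnight
Difference: 1015 - 530 = 485 minutes
That is 8 hours and 5 minutes

485


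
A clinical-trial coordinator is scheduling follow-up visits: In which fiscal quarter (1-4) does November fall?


Month: November (month 11)
Q1: January-March (months 1-3)
Q2: April-June (months 4-6)
Q3: July-September (months 7-9)
Q4: October-December (months 10-12)
Month 11 falls in Q4

4


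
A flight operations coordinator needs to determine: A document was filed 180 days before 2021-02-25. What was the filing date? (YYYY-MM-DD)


Start: 2021-02-25
Subtracting 180 days
Days already passed in February: 25
After going back through February: 155 more days to subtract
January 2021: 31 days, 124 remaining
December 2020: 31 days, 93 remaining
November 2020: 30 days, 63 remaining
October 2020: 31 days, 32 remaining
Result: 2020-08-29

2020-08-29


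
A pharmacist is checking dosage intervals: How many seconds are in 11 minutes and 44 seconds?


Minutes: 11
Seconds: 44
Convert minutes to seconds: 11 x 60 = 660
Add remaining seconds: 660 + 44 = 704

704


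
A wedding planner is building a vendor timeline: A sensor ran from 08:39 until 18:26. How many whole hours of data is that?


Start: 08:39
End: 18:26
Hour difference: 18 - 8 = 10 hours
Minute difference: 26 - 39 = -13 minutes
Total minutes: 587
Complete hours: 587 / 60 = 9 (remainder 47)

9
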